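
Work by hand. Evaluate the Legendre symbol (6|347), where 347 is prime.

-1

Euler's criterion: (6/347) ≡ 6^173 (mod 347).
6^2 ≡ 36 (mod 347)
6^4 ≡ 255 (mod 347)
6^8 ≡ 136 (mod 347)
6^16 ≡ 105 (mod 347)
6^32 ≡ 268 (mod 347)
6^64 ≡ 342 (mod 347)
6^128 ≡ 25 (mod 347)
6^173 = 6^(128+32+8+4+1) ≡ 346 (mod 347).
Result is 346 ≡ −1, so (6/347) = −1.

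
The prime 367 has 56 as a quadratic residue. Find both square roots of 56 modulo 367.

Since 367 ≡ 3 (mod 4), a square root of 56 is 56^((367+1)/4) = 56^92 mod 367.
Repeated squaring: 56^2≡200, 56^4≡364, 56^8≡9, 56^16≡81, 56^32≡322, 56^64≡190 (mod 367).
56^92 = 56^(64+16+8+4) ≡ 281 (mod 367).
Check: 281² = 78961 ≡ 56 (mod 367). The two roots are 86 and 281.

86, 281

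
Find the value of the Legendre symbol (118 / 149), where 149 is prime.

Pull out 2: since 149 ≡ 5 (mod 8), (2/149) = -1.
Reciprocity: 59 ≡ 3 and 149 ≡ 1 (mod 4), so (59/149) = +(149/59).
Reduce top mod 59: now compute (31/59).
Reciprocity: 31 ≡ 3 and 59 ≡ 3 (mod 4), so (31/59) = −(59/31).
Reduce top mod 31: now compute (28/31).
Pull out 2^2: since 31 ≡ 7 (mod 8), (2/31) = +1, so (2/31)^2 = +1.
Reciprocity: 7 ≡ 3 and 31 ≡ 3 (mod 4), so (7/31) = −(31/7).
Reduce top mod 7: now compute (3/7).
Reciprocity: 3 ≡ 3 and 7 ≡ 3 (mod 4), so (3/7) = −(7/3).
Reduce top mod 3: now compute (1/3).
Reached (1/3) = 1. Collecting the sign flips along the way, the symbol is +1.

1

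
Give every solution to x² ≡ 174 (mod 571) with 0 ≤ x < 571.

60, 511

Since 571 ≡ 3 (mod 4), a square root of 174 is 174^((571+1)/4) = 174^143 mod 571.
Repeated squaring: 174^2≡13, 174^4≡169, 174^8≡11, 174^16≡121, 174^32≡366, 174^64≡342, 174^128≡480 (mod 571).
174^143 = 174^(128+8+4+2+1) ≡ 511 (mod 571).
Check: 511² = 261121 ≡ 174 (mod 571). The two roots are 60 and 511.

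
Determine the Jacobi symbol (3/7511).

Reciprocity: 3 ≡ 3 and 7511 ≡ 3 (mod 4), so (3/7511) = −(7511/3).
Reduce top mod 3: now compute (2/3).
Pull out 2: since 3 ≡ 3 (mod 8), (2/3) = -1.
Reached (1/3) = 1. Collecting the sign flips along the way, the symbol is +1.

1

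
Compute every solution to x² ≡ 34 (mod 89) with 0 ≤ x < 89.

89 ≡ 1 (mod 4), so we find a root by search.
Trying successive values, 37² = 1369 ≡ 34 (mod 89). The other root is 89 − 37 = 52.

37, 52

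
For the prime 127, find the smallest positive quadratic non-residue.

3

(2/127) = +1, so 2 is a residue.
(3/127) = −1, so 3 is the smallest positive non-residue mod 127.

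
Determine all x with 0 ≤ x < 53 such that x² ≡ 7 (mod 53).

22, 31

53 ≡ 1 (mod 4), so we find a root by search.
Trying successive values, 22² = 484 ≡ 7 (mod 53). The other root is 53 − 22 = 31.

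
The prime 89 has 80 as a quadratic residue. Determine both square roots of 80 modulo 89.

13, 76

89 ≡ 1 (mod 4), so we find a root by search.
Trying successive values, 13² = 169 ≡ 80 (mod 89). The other root is 89 − 13 = 76.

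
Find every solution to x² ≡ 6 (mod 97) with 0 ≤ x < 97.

43, 54

97 ≡ 1 (mod 4), so we find a root by search.
Trying successive values, 43² = 1849 ≡ 6 (mod 97). The other root is 97 − 43 = 54.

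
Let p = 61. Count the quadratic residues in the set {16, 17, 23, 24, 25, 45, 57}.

4

(16/61) = +1 → QR.
(17/61) = -1 → non-residue.
(23/61) = -1 → non-residue.
(24/61) = -1 → non-residue.
(25/61) = +1 → QR.
(45/61) = +1 → QR.
(57/61) = +1 → QR.
Total quadratic residues among the 7: 4.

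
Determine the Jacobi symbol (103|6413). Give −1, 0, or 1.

-1

Reciprocity: 103 ≡ 3 and 6413 ≡ 1 (mod 4), so (103/6413) = +(6413/103).
Reduce top mod 103: now compute (27/103).
Reciprocity: 27 ≡ 3 and 103 ≡ 3 (mod 4), so (27/103) = −(103/27).
Reduce top mod 27: now compute (22/27).
Pull out 2: since 27 ≡ 3 (mod 8), (2/27) = -1.
Reciprocity: 11 ≡ 3 and 27 ≡ 3 (mod 4), so (11/27) = −(27/11).
Reduce top mod 11: now compute (5/11).
Reciprocity: 5 ≡ 1 and 11 ≡ 3 (mod 4), so (5/11) = +(11/5).
Reduce top mod 5: now compute (1/5).
Reached (1/5) = 1. Collecting the sign flips along the way, the symbol is -1.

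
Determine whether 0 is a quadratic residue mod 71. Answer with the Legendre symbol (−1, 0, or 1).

0

Top reduces to 0: gcd > 1, so the symbol is 0.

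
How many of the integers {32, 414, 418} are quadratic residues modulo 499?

1

(32/499) = -1 → non-residue.
(414/499) = +1 → QR.
(418/499) = -1 → non-residue.
Total quadratic residues among the 3: 1.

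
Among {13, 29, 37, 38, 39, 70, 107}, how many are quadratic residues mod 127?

5

(13/127) = +1 → QR.
(29/127) = -1 → non-residue.
(37/127) = +1 → QR.
(38/127) = +1 → QR.
(39/127) = -1 → non-residue.
(70/127) = +1 → QR.
(107/127) = +1 → QR.
Total quadratic residues among the 7: 5.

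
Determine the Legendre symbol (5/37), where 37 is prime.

Reciprocity: 5 ≡ 1 and 37 ≡ 1 (mod 4), so (5/37) = +(37/5).
Reduce top mod 5: now compute (2/5).
Pull out 2: since 5 ≡ 5 (mod 8), (2/5) = -1.
Reached (1/5) = 1. Collecting the sign flips along the way, the symbol is -1.

-1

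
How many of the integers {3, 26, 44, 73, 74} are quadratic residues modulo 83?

3

(3/83) = +1 → QR.
(26/83) = +1 → QR.
(44/83) = +1 → QR.
(73/83) = -1 → non-residue.
(74/83) = -1 → non-residue.
Total quadratic residues among the 5: 3.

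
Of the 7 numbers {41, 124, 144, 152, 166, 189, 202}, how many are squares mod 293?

(41/293) = -1 → non-residue.
(124/293) = +1 → QR.
(144/293) = +1 → QR.
(152/293) = +1 → QR.
(166/293) = -1 → non-residue.
(189/293) = +1 → QR.
(202/293) = +1 → QR.
Total quadratic residues among the 7: 5.

5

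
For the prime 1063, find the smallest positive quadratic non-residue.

3

(2/1063) = +1, so 2 is a residue.
(3/1063) = −1, so 3 is the smallest positive non-residue mod 1063.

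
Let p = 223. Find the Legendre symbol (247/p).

-1

Euler's criterion: (247/223) ≡ 24^111 (mod 223).
24^2 ≡ 130 (mod 223)
24^4 ≡ 175 (mod 223)
24^8 ≡ 74 (mod 223)
24^16 ≡ 124 (mod 223)
24^32 ≡ 212 (mod 223)
24^64 ≡ 121 (mod 223)
24^111 = 24^(64+32+8+4+2+1) ≡ 222 (mod 223).
Result is 222 ≡ −1, so (247/223) = −1.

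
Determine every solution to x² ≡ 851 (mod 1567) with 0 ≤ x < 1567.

236, 1331

Since 1567 ≡ 3 (mod 4), a square root of 851 is 851^((1567+1)/4) = 851^392 mod 1567.
Repeated squaring: 851^2≡247, 851^4≡1463, 851^8≡1414, 851^16≡1471, 851^32≡1381, 851^64≡122, 851^128≡781, 851^256≡398 (mod 1567).
851^392 = 851^(256+128+8) ≡ 236 (mod 1567).
Check: 236² = 55696 ≡ 851 (mod 1567). The two roots are 236 and 1331.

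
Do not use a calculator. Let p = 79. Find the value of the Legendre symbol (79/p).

0

First reduce: 79 ≡ 0 (mod 79).
Top reduces to 0: gcd > 1, so the symbol is 0.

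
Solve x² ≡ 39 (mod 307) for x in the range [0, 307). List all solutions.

Since 307 ≡ 3 (mod 4), a square root of 39 is 39^((307+1)/4) = 39^77 mod 307.
Repeated squaring: 39^2≡293, 39^4≡196, 39^8≡41, 39^16≡146, 39^32≡133, 39^64≡190 (mod 307).
39^77 = 39^(64+8+4+1) ≡ 119 (mod 307).
Check: 119² = 14161 ≡ 39 (mod 307). The two roots are 119 and 188.

119, 188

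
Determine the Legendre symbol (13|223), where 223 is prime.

Reciprocity: 13 ≡ 1 and 223 ≡ 3 (mod 4), so (13/223) = +(223/13).
Reduce top mod 13: now compute (2/13).
Pull out 2: since 13 ≡ 5 (mod 8), (2/13) = -1.
Reached (1/13) = 1. Collecting the sign flips along the way, the symbol is -1.

-1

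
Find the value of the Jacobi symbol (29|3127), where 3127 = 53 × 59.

1

Reciprocity: 29 ≡ 1 and 3127 ≡ 3 (mod 4), so (29/3127) = +(3127/29).
Reduce top mod 29: now compute (24/29).
Pull out 2^3: since 29 ≡ 5 (mod 8), (2/29) = -1, so (2/29)^3 = -1.
Reciprocity: 3 ≡ 3 and 29 ≡ 1 (mod 4), so (3/29) = +(29/3).
Reduce top mod 3: now compute (2/3).
Pull out 2: since 3 ≡ 3 (mod 8), (2/3) = -1.
Reached (1/3) = 1. Collecting the sign flips along the way, the symbol is +1.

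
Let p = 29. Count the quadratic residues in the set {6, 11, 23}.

(6/29) = +1 → QR.
(11/29) = -1 → non-residue.
(23/29) = +1 → QR.
Total quadratic residues among the 3: 2.

2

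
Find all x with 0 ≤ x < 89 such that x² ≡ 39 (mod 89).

89 ≡ 1 (mod 4), so we find a root by search.
Trying successive values, 22² = 484 ≡ 39 (mod 89). The other root is 89 − 22 = 67.

22, 67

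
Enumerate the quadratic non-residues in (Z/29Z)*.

2,3,8,10,11,12,14,15,17,18,19,21,26,27

Square k = 1,…,14 (k and 29−k give the same square):
1²=1, 2²=4, 3²=9, 4²=16, 5²=25, 6²≡7, 7²≡20, 8²≡6, 9²≡23, 10²≡13, 11²≡5, 12²≡28, 13²≡24, 14²≡22 (mod 29).
The residues are {1, 4, 5, 6, 7, 9, 13, 16, 20, 22, 23, 24, 25, 28}; the non-residues are the remaining 14 nonzero classes.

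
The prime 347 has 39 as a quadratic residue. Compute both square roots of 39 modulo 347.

115, 232

Since 347 ≡ 3 (mod 4), a square root of 39 is 39^((347+1)/4) = 39^87 mod 347.
Repeated squaring: 39^2≡133, 39^4≡339, 39^8≡64, 39^16≡279, 39^32≡113, 39^64≡277 (mod 347).
39^87 = 39^(64+16+4+2+1) ≡ 115 (mod 347).
Check: 115² = 13225 ≡ 39 (mod 347). The two roots are 115 and 232.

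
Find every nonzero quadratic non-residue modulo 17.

Square k = 1,…,8 (k and 17−k give the same square):
1²=1, 2²=4, 3²=9, 4²=16, 5²≡8, 6²≡2, 7²≡15, 8²≡13 (mod 17).
The residues are {1, 2, 4, 8, 9, 13, 15, 16}; the non-residues are the remaining 8 nonzero classes.

3, 5, 6, 7, 10, 11, 12, 14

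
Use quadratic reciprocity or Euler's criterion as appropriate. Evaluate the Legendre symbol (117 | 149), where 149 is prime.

Reciprocity: 117 ≡ 1 and 149 ≡ 1 (mod 4), so (117/149) = +(149/117).
Reduce top mod 117: now compute (32/117).
Pull out 2^5: since 117 ≡ 5 (mod 8), (2/117) = -1, so (2/117)^5 = -1.
Reached (1/117) = 1. Collecting the sign flips along the way, the symbol is -1.

-1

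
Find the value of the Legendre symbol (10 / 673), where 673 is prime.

Pull out 2: since 673 ≡ 1 (mod 8), (2/673) = +1.
Reciprocity: 5 ≡ 1 and 673 ≡ 1 (mod 4), so (5/673) = +(673/5).
Reduce top mod 5: now compute (3/5).
Reciprocity: 3 ≡ 3 and 5 ≡ 1 (mod 4), so (3/5) = +(5/3).
Reduce top mod 3: now compute (2/3).
Pull out 2: since 3 ≡ 3 (mod 8), (2/3) = -1.
Reached (1/3) = 1. Collecting the sign flips along the way, the symbol is -1.

-1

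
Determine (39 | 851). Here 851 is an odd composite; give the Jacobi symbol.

-1

Reciprocity: 39 ≡ 3 and 851 ≡ 3 (mod 4), so (39/851) = −(851/39).
Reduce top mod 39: now compute (32/39).
Pull out 2^5: since 39 ≡ 7 (mod 8), (2/39) = +1, so (2/39)^5 = +1.
Reached (1/39) = 1. Collecting the sign flips along the way, the symbol is -1.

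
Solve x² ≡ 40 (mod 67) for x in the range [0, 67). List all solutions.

24, 43

Since 67 ≡ 3 (mod 4), a square root of 40 is 40^((67+1)/4) = 40^17 mod 67.
Repeated squaring: 40^2≡59, 40^4≡64, 40^8≡9, 40^16≡14 (mod 67).
40^17 = 40^(16+1) ≡ 24 (mod 67).
Check: 24² = 576 ≡ 40 (mod 67). The two roots are 24 and 43.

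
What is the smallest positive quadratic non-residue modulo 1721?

(2/1721) = +1, so 2 is a residue.
(3/1721) = −1, so 3 is the smallest positive non-residue mod 1721.

3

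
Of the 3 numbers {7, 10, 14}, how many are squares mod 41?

1

(7/41) = -1 → non-residue.
(10/41) = +1 → QR.
(14/41) = -1 → non-residue.
Total quadratic residues among the 3: 1.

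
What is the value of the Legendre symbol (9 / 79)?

1

Euler's criterion: (9/79) ≡ 9^39 (mod 79).
9^2 ≡ 2 (mod 79)
9^4 ≡ 4 (mod 79)
9^8 ≡ 16 (mod 79)
9^16 ≡ 19 (mod 79)
9^32 ≡ 45 (mod 79)
9^39 = 9^(32+4+2+1) ≡ 1 (mod 79).
Result is 1, so (9/79) = 1.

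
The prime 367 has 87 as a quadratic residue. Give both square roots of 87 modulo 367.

Since 367 ≡ 3 (mod 4), a square root of 87 is 87^((367+1)/4) = 87^92 mod 367.
Repeated squaring: 87^2≡229, 87^4≡327, 87^8≡132, 87^16≡175, 87^32≡164, 87^64≡105 (mod 367).
87^92 = 87^(64+16+8+4) ≡ 120 (mod 367).
Check: 120² = 14400 ≡ 87 (mod 367). The two roots are 120 and 247.

120, 247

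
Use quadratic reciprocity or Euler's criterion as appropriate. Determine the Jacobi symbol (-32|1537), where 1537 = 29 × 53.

First reduce: -32 ≡ 1505 (mod 1537).
Reciprocity: 1505 ≡ 1 and 1537 ≡ 1 (mod 4), so (1505/1537) = +(1537/1505).
Reduce top mod 1505: now compute (32/1505).
Pull out 2^5: since 1505 ≡ 1 (mod 8), (2/1505) = +1, so (2/1505)^5 = +1.
Reached (1/1505) = 1. Collecting the sign flips along the way, the symbol is +1.

1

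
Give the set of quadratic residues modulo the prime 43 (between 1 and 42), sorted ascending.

Square k = 1,…,21 (k and 43−k give the same square):
1²=1, 2²=4, 3²=9, 4²=16, 5²=25, 6²=36, 7²≡6, 8²≡21, 9²≡38, 10²≡14, 11²≡35, 12²≡15, 13²≡40, 14²≡24, 15²≡10, 16²≡41, 17²≡31, 18²≡23, 19²≡17, 20²≡13, 21²≡11 (mod 43).
So the quadratic residues mod 43 are {1, 4, 6, 9, 10, 11, 13, 14, 15, 16, 17, 21, 23, 24, 25, 31, 35, 36, 38, 40, 41}.

1, 4, 6, 9, 10, 11, 13, 14, 15, 16, 17, 21, 23, 24, 25, 31, 35, 36, 38, 40, 41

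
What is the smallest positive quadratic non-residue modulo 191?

(2/191) = +1, so 2 is a residue.
(3/191) = +1, so 3 is a residue.
(4/191) = +1, so 4 is a residue.
(5/191) = +1, so 5 is a residue.
(6/191) = +1, so 6 is a residue.
(7/191) = −1, so 7 is the smallest positive non-residue mod 191.

7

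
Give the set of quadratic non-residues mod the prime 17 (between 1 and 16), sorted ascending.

3,5,6,7,10,11,12,14

Square k = 1,…,8 (k and 17−k give the same square):
1²=1, 2²=4, 3²=9, 4²=16, 5²≡8, 6²≡2, 7²≡15, 8²≡13 (mod 17).
The residues are {1, 2, 4, 8, 9, 13, 15, 16}; the non-residues are the remaining 8 nonzero classes.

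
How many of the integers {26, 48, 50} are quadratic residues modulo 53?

(26/53) = -1 → non-residue.
(48/53) = -1 → non-residue.
(50/53) = -1 → non-residue.
Total quadratic residues among the 3: 0.

0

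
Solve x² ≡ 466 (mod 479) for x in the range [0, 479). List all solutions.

Since 479 ≡ 3 (mod 4), a square root of 466 is 466^((479+1)/4) = 466^120 mod 479.
Repeated squaring: 466^2≡169, 466^4≡300, 466^8≡427, 466^16≡309, 466^32≡160, 466^64≡213 (mod 479).
466^120 = 466^(64+32+16+8) ≡ 150 (mod 479).
Check: 150² = 22500 ≡ 466 (mod 479). The two roots are 150 and 329.

150, 329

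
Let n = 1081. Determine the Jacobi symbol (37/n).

-1

Reciprocity: 37 ≡ 1 and 1081 ≡ 1 (mod 4), so (37/1081) = +(1081/37).
Reduce top mod 37: now compute (8/37).
Pull out 2^3: since 37 ≡ 5 (mod 8), (2/37) = -1, so (2/37)^3 = -1.
Reached (1/37) = 1. Collecting the sign flips along the way, the symbol is -1.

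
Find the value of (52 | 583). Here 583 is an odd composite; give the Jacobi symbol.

-1

Pull out 2^2: since 583 ≡ 7 (mod 8), (2/583) = +1, so (2/583)^2 = +1.
Reciprocity: 13 ≡ 1 and 583 ≡ 3 (mod 4), so (13/583) = +(583/13).
Reduce top mod 13: now compute (11/13).
Reciprocity: 11 ≡ 3 and 13 ≡ 1 (mod 4), so (11/13) = +(13/11).
Reduce top mod 11: now compute (2/11).
Pull out 2: since 11 ≡ 3 (mod 8), (2/11) = -1.
Reached (1/11) = 1. Collecting the sign flips along the way, the symbol is -1.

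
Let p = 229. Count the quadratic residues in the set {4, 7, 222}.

(4/229) = +1 → QR.
(7/229) = -1 → non-residue.
(222/229) = -1 → non-residue.
Total quadratic residues among the 3: 1.

1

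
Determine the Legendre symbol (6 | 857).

-1

Pull out 2: since 857 ≡ 1 (mod 8), (2/857) = +1.
Reciprocity: 3 ≡ 3 and 857 ≡ 1 (mod 4), so (3/857) = +(857/3).
Reduce top mod 3: now compute (2/3).
Pull out 2: since 3 ≡ 3 (mod 8), (2/3) = -1.
Reached (1/3) = 1. Collecting the sign flips along the way, the symbol is -1.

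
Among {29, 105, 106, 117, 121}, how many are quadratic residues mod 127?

2

(29/127) = -1 → non-residue.
(105/127) = -1 → non-residue.
(106/127) = -1 → non-residue.
(117/127) = +1 → QR.
(121/127) = +1 → QR.
Total quadratic residues among the 5: 2.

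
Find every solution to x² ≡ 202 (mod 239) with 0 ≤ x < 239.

Since 239 ≡ 3 (mod 4), a square root of 202 is 202^((239+1)/4) = 202^60 mod 239.
Repeated squaring: 202^2≡174, 202^4≡162, 202^8≡193, 202^16≡204, 202^32≡30 (mod 239).
202^60 = 202^(32+16+8+4) ≡ 218 (mod 239).
Check: 218² = 47524 ≡ 202 (mod 239). The two roots are 21 and 218.

21, 218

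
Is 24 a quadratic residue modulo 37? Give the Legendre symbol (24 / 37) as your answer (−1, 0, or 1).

Pull out 2^3: since 37 ≡ 5 (mod 8), (2/37) = -1, so (2/37)^3 = -1.
Reciprocity: 3 ≡ 3 and 37 ≡ 1 (mod 4), so (3/37) = +(37/3).
Reduce top mod 3: now compute (1/3).
Reached (1/3) = 1. Collecting the sign flips along the way, the symbol is -1.

-1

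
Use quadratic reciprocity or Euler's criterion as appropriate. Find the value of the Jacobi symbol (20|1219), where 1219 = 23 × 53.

Pull out 2^2: since 1219 ≡ 3 (mod 8), (2/1219) = -1, so (2/1219)^2 = +1.
Reciprocity: 5 ≡ 1 and 1219 ≡ 3 (mod 4), so (5/1219) = +(1219/5).
Reduce top mod 5: now compute (4/5).
Pull out 2^2: since 5 ≡ 5 (mod 8), (2/5) = -1, so (2/5)^2 = +1.
Reached (1/5) = 1. Collecting the sign flips along the way, the symbol is +1.

1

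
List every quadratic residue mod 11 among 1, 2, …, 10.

1 3 4 5 9

Square k = 1,…,5 (k and 11−k give the same square):
1²=1, 2²=4, 3²=9, 4²≡5, 5²≡3 (mod 11).
So the quadratic residues mod 11 are {1, 3, 4, 5, 9}.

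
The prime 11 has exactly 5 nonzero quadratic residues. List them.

1 3 4 5 9

Square k = 1,…,5 (k and 11−k give the same square):
1²=1, 2²=4, 3²=9, 4²≡5, 5²≡3 (mod 11).
So the quadratic residues mod 11 are {1, 3, 4, 5, 9}.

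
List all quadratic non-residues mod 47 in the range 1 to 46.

Square k = 1,…,23 (k and 47−k give the same square):
1²=1, 2²=4, 3²=9, 4²=16, 5²=25, 6²=36, 7²≡2, 8²≡17, 9²≡34, 10²≡6, 11²≡27, 12²≡3, 13²≡28, 14²≡8, 15²≡37, 16²≡21, 17²≡7, 18²≡42, 19²≡32, 20²≡24, 21²≡18, 22²≡14, 23²≡12 (mod 47).
The residues are {1, 2, 3, 4, 6, 7, 8, 9, 12, 14, 16, 17, 18, 21, 24, 25, 27, 28, 32, 34, 36, 37, 42}; the non-residues are the remaining 23 nonzero classes.

5, 10, 11, 13, 15, 19, 20, 22, 23, 26, 29, 30, 31, 33, 35, 38, 39, 40, 41, 43, 44, 45, 46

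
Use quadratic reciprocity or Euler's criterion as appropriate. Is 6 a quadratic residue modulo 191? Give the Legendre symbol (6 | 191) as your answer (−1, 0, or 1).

Euler's criterion: (6/191) ≡ 6^95 (mod 191).
6^2 ≡ 36 (mod 191)
6^4 ≡ 150 (mod 191)
6^8 ≡ 153 (mod 191)
6^16 ≡ 107 (mod 191)
6^32 ≡ 180 (mod 191)
6^64 ≡ 121 (mod 191)
6^95 = 6^(64+16+8+4+2+1) ≡ 1 (mod 191).
Result is 1, so (6/191) = 1.

1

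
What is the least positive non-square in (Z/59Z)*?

(2/59) = −1, so 2 is the smallest positive non-residue mod 59.

2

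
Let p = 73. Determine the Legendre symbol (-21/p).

-1

Euler's criterion: (-21/73) ≡ 52^36 (mod 73).
52^2 ≡ 3 (mod 73)
52^4 ≡ 9 (mod 73)
52^8 ≡ 8 (mod 73)
52^16 ≡ 64 (mod 73)
52^32 ≡ 8 (mod 73)
52^36 = 52^(32+4) ≡ 72 (mod 73).
Result is 72 ≡ −1, so (-21/73) = −1.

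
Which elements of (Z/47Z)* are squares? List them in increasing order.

1, 2, 3, 4, 6, 7, 8, 9, 12, 14, 16, 17, 18, 21, 24, 25, 27, 28, 32, 34, 36, 37, 42

Square k = 1,…,23 (k and 47−k give the same square):
1²=1, 2²=4, 3²=9, 4²=16, 5²=25, 6²=36, 7²≡2, 8²≡17, 9²≡34, 10²≡6, 11²≡27, 12²≡3, 13²≡28, 14²≡8, 15²≡37, 16²≡21, 17²≡7, 18²≡42, 19²≡32, 20²≡24, 21²≡18, 22²≡14, 23²≡12 (mod 47).
So the quadratic residues mod 47 are {1, 2, 3, 4, 6, 7, 8, 9, 12, 14, 16, 17, 18, 21, 24, 25, 27, 28, 32, 34, 36, 37, 42}.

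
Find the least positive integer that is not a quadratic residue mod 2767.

(2/2767) = +1, so 2 is a residue.
(3/2767) = −1, so 3 is the smallest positive non-residue mod 2767.

3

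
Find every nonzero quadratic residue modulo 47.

1 2 3 4 6 7 8 9 12 14 16 17 18 21 24 25 27 28 32 34 36 37 42

Square k = 1,…,23 (k and 47−k give the same square):
1²=1, 2²=4, 3²=9, 4²=16, 5²=25, 6²=36, 7²≡2, 8²≡17, 9²≡34, 10²≡6, 11²≡27, 12²≡3, 13²≡28, 14²≡8, 15²≡37, 16²≡21, 17²≡7, 18²≡42, 19²≡32, 20²≡24, 21²≡18, 22²≡14, 23²≡12 (mod 47).
So the quadratic residues mod 47 are {1, 2, 3, 4, 6, 7, 8, 9, 12, 14, 16, 17, 18, 21, 24, 25, 27, 28, 32, 34, 36, 37, 42}.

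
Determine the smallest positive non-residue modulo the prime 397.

(2/397) = −1, so 2 is the smallest positive non-residue mod 397.

2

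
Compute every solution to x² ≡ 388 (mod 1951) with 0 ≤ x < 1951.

79, 1872

Since 1951 ≡ 3 (mod 4), a square root of 388 is 388^((1951+1)/4) = 388^488 mod 1951.
Repeated squaring: 388^2≡317, 388^4≡988, 388^8≡644, 388^16≡1124, 388^32≡1079, 388^64≡1445, 388^128≡455, 388^256≡219 (mod 1951).
388^488 = 388^(256+128+64+32+8) ≡ 1872 (mod 1951).
Check: 1872² = 3504384 ≡ 388 (mod 1951). The two roots are 79 and 1872.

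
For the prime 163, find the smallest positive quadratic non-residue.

2

(2/163) = −1, so 2 is the smallest positive non-residue mod 163.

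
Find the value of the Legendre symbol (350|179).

1

Euler's criterion: (350/179) ≡ 171^89 (mod 179).
171^2 ≡ 64 (mod 179)
171^4 ≡ 158 (mod 179)
171^8 ≡ 83 (mod 179)
171^16 ≡ 87 (mod 179)
171^32 ≡ 51 (mod 179)
171^64 ≡ 95 (mod 179)
171^89 = 171^(64+16+8+1) ≡ 1 (mod 179).
Result is 1, so (350/179) = 1.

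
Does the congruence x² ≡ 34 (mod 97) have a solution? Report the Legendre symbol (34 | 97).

Euler's criterion: (34/97) ≡ 34^48 (mod 97).
34^2 ≡ 89 (mod 97)
34^4 ≡ 64 (mod 97)
34^8 ≡ 22 (mod 97)
34^16 ≡ 96 (mod 97)
34^32 ≡ 1 (mod 97)
34^48 = 34^(32+16) ≡ 96 (mod 97).
Result is 96 ≡ −1, so (34/97) = −1.

-1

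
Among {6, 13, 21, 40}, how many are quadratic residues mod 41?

2

(6/41) = -1 → non-residue.
(13/41) = -1 → non-residue.
(21/41) = +1 → QR.
(40/41) = +1 → QR.
Total quadratic residues among the 4: 2.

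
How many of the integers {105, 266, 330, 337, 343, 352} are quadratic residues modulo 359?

3

(105/359) = -1 → non-residue.
(266/359) = +1 → QR.
(330/359) = +1 → QR.
(337/359) = -1 → non-residue.
(343/359) = -1 → non-residue.
(352/359) = +1 → QR.
Total quadratic residues among the 6: 3.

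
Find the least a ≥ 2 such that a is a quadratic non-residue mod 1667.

2

(2/1667) = −1, so 2 is the smallest positive non-residue mod 1667.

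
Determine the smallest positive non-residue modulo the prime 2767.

3

(2/2767) = +1, so 2 is a residue.
(3/2767) = −1, so 3 is the smallest positive non-residue mod 2767.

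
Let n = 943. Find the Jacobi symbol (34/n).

1

Pull out 2: since 943 ≡ 7 (mod 8), (2/943) = +1.
Reciprocity: 17 ≡ 1 and 943 ≡ 3 (mod 4), so (17/943) = +(943/17).
Reduce top mod 17: now compute (8/17).
Pull out 2^3: since 17 ≡ 1 (mod 8), (2/17) = +1, so (2/17)^3 = +1.
Reached (1/17) = 1. Collecting the sign flips along the way, the symbol is +1.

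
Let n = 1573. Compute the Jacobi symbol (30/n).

1

Pull out 2: since 1573 ≡ 5 (mod 8), (2/1573) = -1.
Reciprocity: 15 ≡ 3 and 1573 ≡ 1 (mod 4), so (15/1573) = +(1573/15).
Reduce top mod 15: now compute (13/15).
Reciprocity: 13 ≡ 1 and 15 ≡ 3 (mod 4), so (13/15) = +(15/13).
Reduce top mod 13: now compute (2/13).
Pull out 2: since 13 ≡ 5 (mod 8), (2/13) = -1.
Reached (1/13) = 1. Collecting the sign flips along the way, the symbol is +1.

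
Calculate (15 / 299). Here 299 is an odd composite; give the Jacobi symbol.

Reciprocity: 15 ≡ 3 and 299 ≡ 3 (mod 4), so (15/299) = −(299/15).
Reduce top mod 15: now compute (14/15).
Pull out 2: since 15 ≡ 7 (mod 8), (2/15) = +1.
Reciprocity: 7 ≡ 3 and 15 ≡ 3 (mod 4), so (7/15) = −(15/7).
Reduce top mod 7: now compute (1/7).
Reached (1/7) = 1. Collecting the sign flips along the way, the symbol is +1.

1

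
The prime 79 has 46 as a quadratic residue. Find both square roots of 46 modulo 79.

Since 79 ≡ 3 (mod 4), a square root of 46 is 46^((79+1)/4) = 46^20 mod 79.
Repeated squaring: 46^2≡62, 46^4≡52, 46^8≡18, 46^16≡8 (mod 79).
46^20 = 46^(16+4) ≡ 21 (mod 79).
Check: 21² = 441 ≡ 46 (mod 79). The two roots are 21 and 58.

21, 58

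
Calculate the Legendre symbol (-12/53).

First reduce: -12 ≡ 41 (mod 53).
Reciprocity: 41 ≡ 1 and 53 ≡ 1 (mod 4), so (41/53) = +(53/41).
Reduce top mod 41: now compute (12/41).
Pull out 2^2: since 41 ≡ 1 (mod 8), (2/41) = +1, so (2/41)^2 = +1.
Reciprocity: 3 ≡ 3 and 41 ≡ 1 (mod 4), so (3/41) = +(41/3).
Reduce top mod 3: now compute (2/3).
Pull out 2: since 3 ≡ 3 (mod 8), (2/3) = -1.
Reached (1/3) = 1. Collecting the sign flips along the way, the symbol is -1.

-1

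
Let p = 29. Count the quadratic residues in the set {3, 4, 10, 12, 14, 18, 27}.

1

(3/29) = -1 → non-residue.
(4/29) = +1 → QR.
(10/29) = -1 → non-residue.
(12/29) = -1 → non-residue.
(14/29) = -1 → non-residue.
(18/29) = -1 → non-residue.
(27/29) = -1 → non-residue.
Total quadratic residues among the 7: 1.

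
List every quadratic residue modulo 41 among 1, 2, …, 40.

Square k = 1,…,20 (k and 41−k give the same square):
1²=1, 2²=4, 3²=9, 4²=16, 5²=25, 6²=36, 7²≡8, 8²≡23, 9²≡40, 10²≡18, 11²≡39, 12²≡21, 13²≡5, 14²≡32, 15²≡20, 16²≡10, 17²≡2, 18²≡37, 19²≡33, 20²≡31 (mod 41).
So the quadratic residues mod 41 are {1, 2, 4, 5, 8, 9, 10, 16, 18, 20, 21, 23, 25, 31, 32, 33, 36, 37, 39, 40}.

1 2 4 5 8 9 10 16 18 20 21 23 25 31 32 33 36 37 39 40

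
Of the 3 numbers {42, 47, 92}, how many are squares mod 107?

(42/107) = +1 → QR.
(47/107) = +1 → QR.
(92/107) = +1 → QR.
Total quadratic residues among the 3: 3.

3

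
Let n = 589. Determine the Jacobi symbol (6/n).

-1

Pull out 2: since 589 ≡ 5 (mod 8), (2/589) = -1.
Reciprocity: 3 ≡ 3 and 589 ≡ 1 (mod 4), so (3/589) = +(589/3).
Reduce top mod 3: now compute (1/3).
Reached (1/3) = 1. Collecting the sign flips along the way, the symbol is -1.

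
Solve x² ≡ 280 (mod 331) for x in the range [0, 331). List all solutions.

Since 331 ≡ 3 (mod 4), a square root of 280 is 280^((331+1)/4) = 280^83 mod 331.
Repeated squaring: 280^2≡284, 280^4≡223, 280^8≡79, 280^16≡283, 280^32≡318, 280^64≡169 (mod 331).
280^83 = 280^(64+16+2+1) ≡ 131 (mod 331).
Check: 131² = 17161 ≡ 280 (mod 331). The two roots are 131 and 200.

131, 200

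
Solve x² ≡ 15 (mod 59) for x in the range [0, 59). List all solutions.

Since 59 ≡ 3 (mod 4), a square root of 15 is 15^((59+1)/4) = 15^15 mod 59.
Repeated squaring: 15^2≡48, 15^4≡3, 15^8≡9 (mod 59).
15^15 = 15^(8+4+2+1) ≡ 29 (mod 59).
Check: 29² = 841 ≡ 15 (mod 59). The two roots are 29 and 30.

29, 30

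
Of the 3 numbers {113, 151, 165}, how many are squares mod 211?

(113/211) = +1 → QR.
(151/211) = +1 → QR.
(165/211) = -1 → non-residue.
Total quadratic residues among the 3: 2.

2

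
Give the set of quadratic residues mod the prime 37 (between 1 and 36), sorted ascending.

Square k = 1,…,18 (k and 37−k give the same square):
1²=1, 2²=4, 3²=9, 4²=16, 5²=25, 6²=36, 7²≡12, 8²≡27, 9²≡7, 10²≡26, 11²≡10, 12²≡33, 13²≡21, 14²≡11, 15²≡3, 16²≡34, 17²≡30, 18²≡28 (mod 37).
So the quadratic residues mod 37 are {1, 3, 4, 7, 9, 10, 11, 12, 16, 21, 25, 26, 27, 28, 30, 33, 34, 36}.

1,3,4,7,9,10,11,12,16,21,25,26,27,28,30,33,34,36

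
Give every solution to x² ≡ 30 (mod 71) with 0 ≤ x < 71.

32, 39

Since 71 ≡ 3 (mod 4), a square root of 30 is 30^((71+1)/4) = 30^18 mod 71.
Repeated squaring: 30^2≡48, 30^4≡32, 30^8≡30, 30^16≡48 (mod 71).
30^18 = 30^(16+2) ≡ 32 (mod 71).
Check: 32² = 1024 ≡ 30 (mod 71). The two roots are 32 and 39.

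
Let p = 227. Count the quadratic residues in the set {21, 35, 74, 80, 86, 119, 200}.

(21/227) = +1 → QR.
(35/227) = -1 → non-residue.
(74/227) = +1 → QR.
(80/227) = -1 → non-residue.
(86/227) = -1 → non-residue.
(119/227) = -1 → non-residue.
(200/227) = -1 → non-residue.
Total quadratic residues among the 7: 2.

2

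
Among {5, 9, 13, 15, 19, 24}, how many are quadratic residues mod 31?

3

(5/31) = +1 → QR.
(9/31) = +1 → QR.
(13/31) = -1 → non-residue.
(15/31) = -1 → non-residue.
(19/31) = +1 → QR.
(24/31) = -1 → non-residue.
Total quadratic residues among the 6: 3.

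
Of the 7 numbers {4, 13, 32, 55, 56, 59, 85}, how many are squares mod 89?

4

(4/89) = +1 → QR.
(13/89) = -1 → non-residue.
(32/89) = +1 → QR.
(55/89) = +1 → QR.
(56/89) = -1 → non-residue.
(59/89) = -1 → non-residue.
(85/89) = +1 → QR.
Total quadratic residues among the 7: 4.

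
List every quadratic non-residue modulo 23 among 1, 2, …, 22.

Square k = 1,…,11 (k and 23−k give the same square):
1²=1, 2²=4, 3²=9, 4²=16, 5²≡2, 6²≡13, 7²≡3, 8²≡18, 9²≡12, 10²≡8, 11²≡6 (mod 23).
The residues are {1, 2, 3, 4, 6, 8, 9, 12, 13, 16, 18}; the non-residues are the remaining 11 nonzero classes.

5, 7, 10, 11, 14, 15, 17, 19, 20, 21, 22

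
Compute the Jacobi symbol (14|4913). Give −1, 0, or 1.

Pull out 2: since 4913 ≡ 1 (mod 8), (2/4913) = +1.
Reciprocity: 7 ≡ 3 and 4913 ≡ 1 (mod 4), so (7/4913) = +(4913/7).
Reduce top mod 7: now compute (6/7).
Pull out 2: since 7 ≡ 7 (mod 8), (2/7) = +1.
Reciprocity: 3 ≡ 3 and 7 ≡ 3 (mod 4), so (3/7) = −(7/3).
Reduce top mod 3: now compute (1/3).
Reached (1/3) = 1. Collecting the sign flips along the way, the symbol is -1.

-1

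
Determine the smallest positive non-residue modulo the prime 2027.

2

(2/2027) = −1, so 2 is the smallest positive non-residue mod 2027.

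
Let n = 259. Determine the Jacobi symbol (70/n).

Pull out 2: since 259 ≡ 3 (mod 8), (2/259) = -1.
Reciprocity: 35 ≡ 3 and 259 ≡ 3 (mod 4), so (35/259) = −(259/35).
Reduce top mod 35: now compute (14/35).
Pull out 2: since 35 ≡ 3 (mod 8), (2/35) = -1.
Reciprocity: 7 ≡ 3 and 35 ≡ 3 (mod 4), so (7/35) = −(35/7).
Reduce top mod 7: now compute (0/7).
Top reduces to 0: gcd > 1, so the symbol is 0.

0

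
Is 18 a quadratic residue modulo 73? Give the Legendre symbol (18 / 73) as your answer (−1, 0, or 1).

Pull out 2: since 73 ≡ 1 (mod 8), (2/73) = +1.
Reciprocity: 9 ≡ 1 and 73 ≡ 1 (mod 4), so (9/73) = +(73/9).
Reduce top mod 9: now compute (1/9).
Reached (1/9) = 1. Collecting the sign flips along the way, the symbol is +1.

1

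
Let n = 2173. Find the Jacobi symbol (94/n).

1

Pull out 2: since 2173 ≡ 5 (mod 8), (2/2173) = -1.
Reciprocity: 47 ≡ 3 and 2173 ≡ 1 (mod 4), so (47/2173) = +(2173/47).
Reduce top mod 47: now compute (11/47).
Reciprocity: 11 ≡ 3 and 47 ≡ 3 (mod 4), so (11/47) = −(47/11).
Reduce top mod 11: now compute (3/11).
Reciprocity: 3 ≡ 3 and 11 ≡ 3 (mod 4), so (3/11) = −(11/3).
Reduce top mod 3: now compute (2/3).
Pull out 2: since 3 ≡ 3 (mod 8), (2/3) = -1.
Reached (1/3) = 1. Collecting the sign flips along the way, the symbol is +1.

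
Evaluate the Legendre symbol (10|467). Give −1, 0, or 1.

1

Euler's criterion: (10/467) ≡ 10^233 (mod 467).
10^2 ≡ 100 (mod 467)
10^4 ≡ 193 (mod 467)
10^8 ≡ 356 (mod 467)
10^16 ≡ 179 (mod 467)
10^32 ≡ 285 (mod 467)
10^64 ≡ 434 (mod 467)
10^128 ≡ 155 (mod 467)
10^233 = 10^(128+64+32+8+1) ≡ 1 (mod 467).
Result is 1, so (10/467) = 1.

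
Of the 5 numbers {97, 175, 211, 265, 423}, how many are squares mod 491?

1

(97/491) = +1 → QR.
(175/491) = -1 → non-residue.
(211/491) = -1 → non-residue.
(265/491) = -1 → non-residue.
(423/491) = -1 → non-residue.
Total quadratic residues among the 5: 1.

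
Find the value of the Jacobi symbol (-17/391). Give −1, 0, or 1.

First reduce: -17 ≡ 374 (mod 391).
Pull out 2: since 391 ≡ 7 (mod 8), (2/391) = +1.
Reciprocity: 187 ≡ 3 and 391 ≡ 3 (mod 4), so (187/391) = −(391/187).
Reduce top mod 187: now compute (17/187).
Reciprocity: 17 ≡ 1 and 187 ≡ 3 (mod 4), so (17/187) = +(187/17).
Reduce top mod 17: now compute (0/17).
Top reduces to 0: gcd > 1, so the symbol is 0.

0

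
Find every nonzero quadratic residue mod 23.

Square k = 1,…,11 (k and 23−k give the same square):
1²=1, 2²=4, 3²=9, 4²=16, 5²≡2, 6²≡13, 7²≡3, 8²≡18, 9²≡12, 10²≡8, 11²≡6 (mod 23).
So the quadratic residues mod 23 are {1, 2, 3, 4, 6, 8, 9, 12, 13, 16, 18}.

1, 2, 3, 4, 6, 8, 9, 12, 13, 16, 18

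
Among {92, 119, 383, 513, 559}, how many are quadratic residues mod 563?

(92/563) = +1 → QR.
(119/563) = +1 → QR.
(383/563) = +1 → QR.
(513/563) = +1 → QR.
(559/563) = -1 → non-residue.
Total quadratic residues among the 5: 4.

4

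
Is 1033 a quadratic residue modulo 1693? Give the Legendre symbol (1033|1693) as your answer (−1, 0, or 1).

1

Reciprocity: 1033 ≡ 1 and 1693 ≡ 1 (mod 4), so (1033/1693) = +(1693/1033).
Reduce top mod 1033: now compute (660/1033).
Pull out 2^2: since 1033 ≡ 1 (mod 8), (2/1033) = +1, so (2/1033)^2 = +1.
Reciprocity: 165 ≡ 1 and 1033 ≡ 1 (mod 4), so (165/1033) = +(1033/165).
Reduce top mod 165: now compute (43/165).
Reciprocity: 43 ≡ 3 and 165 ≡ 1 (mod 4), so (43/165) = +(165/43).
Reduce top mod 43: now compute (36/43).
Pull out 2^2: since 43 ≡ 3 (mod 8), (2/43) = -1, so (2/43)^2 = +1.
Reciprocity: 9 ≡ 1 and 43 ≡ 3 (mod 4), so (9/43) = +(43/9).
Reduce top mod 9: now compute (7/9).
Reciprocity: 7 ≡ 3 and 9 ≡ 1 (mod 4), so (7/9) = +(9/7).
Reduce top mod 7: now compute (2/7).
Pull out 2: since 7 ≡ 7 (mod 8), (2/7) = +1.
Reached (1/7) = 1. Collecting the sign flips along the way, the symbol is +1.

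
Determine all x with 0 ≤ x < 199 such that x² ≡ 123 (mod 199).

Since 199 ≡ 3 (mod 4), a square root of 123 is 123^((199+1)/4) = 123^50 mod 199.
Repeated squaring: 123^2≡5, 123^4≡25, 123^8≡28, 123^16≡187, 123^32≡144 (mod 199).
123^50 = 123^(32+16+2) ≡ 116 (mod 199).
Check: 116² = 13456 ≡ 123 (mod 199). The two roots are 83 and 116.

83, 116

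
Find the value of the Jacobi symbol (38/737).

Pull out 2: since 737 ≡ 1 (mod 8), (2/737) = +1.
Reciprocity: 19 ≡ 3 and 737 ≡ 1 (mod 4), so (19/737) = +(737/19).
Reduce top mod 19: now compute (15/19).
Reciprocity: 15 ≡ 3 and 19 ≡ 3 (mod 4), so (15/19) = −(19/15).
Reduce top mod 15: now compute (4/15).
Pull out 2^2: since 15 ≡ 7 (mod 8), (2/15) = +1, so (2/15)^2 = +1.
Reached (1/15) = 1. Collecting the sign flips along the way, the symbol is -1.

-1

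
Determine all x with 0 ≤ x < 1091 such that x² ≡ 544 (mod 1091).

287, 804

Since 1091 ≡ 3 (mod 4), a square root of 544 is 544^((1091+1)/4) = 544^273 mod 1091.
Repeated squaring: 544^2≡275, 544^4≡346, 544^8≡797, 544^16≡247, 544^32≡1004, 544^64≡1023, 544^128≡260, 544^256≡1049 (mod 1091).
544^273 = 544^(256+16+1) ≡ 287 (mod 1091).
Check: 287² = 82369 ≡ 544 (mod 1091). The two roots are 287 and 804.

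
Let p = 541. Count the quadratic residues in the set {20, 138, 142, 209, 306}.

(20/541) = +1 → QR.
(138/541) = -1 → non-residue.
(142/541) = +1 → QR.
(209/541) = -1 → non-residue.
(306/541) = +1 → QR.
Total quadratic residues among the 5: 3.

3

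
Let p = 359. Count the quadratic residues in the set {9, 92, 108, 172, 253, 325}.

(9/359) = +1 → QR.
(92/359) = +1 → QR.
(108/359) = +1 → QR.
(172/359) = -1 → non-residue.
(253/359) = +1 → QR.
(325/359) = -1 → non-residue.
Total quadratic residues among the 6: 4.

4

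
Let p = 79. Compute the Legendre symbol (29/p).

-1

Reciprocity: 29 ≡ 1 and 79 ≡ 3 (mod 4), so (29/79) = +(79/29).
Reduce top mod 29: now compute (21/29).
Reciprocity: 21 ≡ 1 and 29 ≡ 1 (mod 4), so (21/29) = +(29/21).
Reduce top mod 21: now compute (8/21).
Pull out 2^3: since 21 ≡ 5 (mod 8), (2/21) = -1, so (2/21)^3 = -1.
Reached (1/21) = 1. Collecting the sign flips along the way, the symbol is -1.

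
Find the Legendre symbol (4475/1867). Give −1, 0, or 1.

-1

First reduce: 4475 ≡ 741 (mod 1867).
Reciprocity: 741 ≡ 1 and 1867 ≡ 3 (mod 4), so (741/1867) = +(1867/741).
Reduce top mod 741: now compute (385/741).
Reciprocity: 385 ≡ 1 and 741 ≡ 1 (mod 4), so (385/741) = +(741/385).
Reduce top mod 385: now compute (356/385).
Pull out 2^2: since 385 ≡ 1 (mod 8), (2/385) = +1, so (2/385)^2 = +1.
Reciprocity: 89 ≡ 1 and 385 ≡ 1 (mod 4), so (89/385) = +(385/89).
Reduce top mod 89: now compute (29/89).
Reciprocity: 29 ≡ 1 and 89 ≡ 1 (mod 4), so (29/89) = +(89/29).
Reduce top mod 29: now compute (2/29).
Pull out 2: since 29 ≡ 5 (mod 8), (2/29) = -1.
Reached (1/29) = 1. Collecting the sign flips along the way, the symbol is -1.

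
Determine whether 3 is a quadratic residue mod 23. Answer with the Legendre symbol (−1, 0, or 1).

1

Reciprocity: 3 ≡ 3 and 23 ≡ 3 (mod 4), so (3/23) = −(23/3).
Reduce top mod 3: now compute (2/3).
Pull out 2: since 3 ≡ 3 (mod 8), (2/3) = -1.
Reached (1/3) = 1. Collecting the sign flips along the way, the symbol is +1.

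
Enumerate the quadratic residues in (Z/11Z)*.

1, 3, 4, 5, 9

Square k = 1,…,5 (k and 11−k give the same square):
1²=1, 2²=4, 3²=9, 4²≡5, 5²≡3 (mod 11).
So the quadratic residues mod 11 are {1, 3, 4, 5, 9}.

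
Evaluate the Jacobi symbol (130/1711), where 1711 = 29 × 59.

-1

Pull out 2: since 1711 ≡ 7 (mod 8), (2/1711) = +1.
Reciprocity: 65 ≡ 1 and 1711 ≡ 3 (mod 4), so (65/1711) = +(1711/65).
Reduce top mod 65: now compute (21/65).
Reciprocity: 21 ≡ 1 and 65 ≡ 1 (mod 4), so (21/65) = +(65/21).
Reduce top mod 21: now compute (2/21).
Pull out 2: since 21 ≡ 5 (mod 8), (2/21) = -1.
Reached (1/21) = 1. Collecting the sign flips along the way, the symbol is -1.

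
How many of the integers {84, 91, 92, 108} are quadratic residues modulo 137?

0

(84/137) = -1 → non-residue.
(91/137) = -1 → non-residue.
(92/137) = -1 → non-residue.
(108/137) = -1 → non-residue.
Total quadratic residues among the 4: 0.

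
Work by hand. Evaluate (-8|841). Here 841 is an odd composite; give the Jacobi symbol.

1

First reduce: -8 ≡ 833 (mod 841).
Reciprocity: 833 ≡ 1 and 841 ≡ 1 (mod 4), so (833/841) = +(841/833).
Reduce top mod 833: now compute (8/833).
Pull out 2^3: since 833 ≡ 1 (mod 8), (2/833) = +1, so (2/833)^3 = +1.
Reached (1/833) = 1. Collecting the sign flips along the way, the symbol is +1.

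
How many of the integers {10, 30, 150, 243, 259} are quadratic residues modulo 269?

2

(10/269) = -1 → non-residue.
(30/269) = +1 → QR.
(150/269) = +1 → QR.
(243/269) = -1 → non-residue.
(259/269) = -1 → non-residue.
Total quadratic residues among the 5: 2.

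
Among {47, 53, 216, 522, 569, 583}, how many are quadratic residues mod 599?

3

(47/599) = +1 → QR.
(53/599) = +1 → QR.
(216/599) = +1 → QR.
(522/599) = -1 → non-residue.
(569/599) = -1 → non-residue.
(583/599) = -1 → non-residue.
Total quadratic residues among the 6: 3.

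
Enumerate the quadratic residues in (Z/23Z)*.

Square k = 1,…,11 (k and 23−k give the same square):
1²=1, 2²=4, 3²=9, 4²=16, 5²≡2, 6²≡13, 7²≡3, 8²≡18, 9²≡12, 10²≡8, 11²≡6 (mod 23).
So the quadratic residues mod 23 are {1, 2, 3, 4, 6, 8, 9, 12, 13, 16, 18}.

1, 2, 3, 4, 6, 8, 9, 12, 13, 16, 18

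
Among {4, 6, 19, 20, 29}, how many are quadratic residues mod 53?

3

(4/53) = +1 → QR.
(6/53) = +1 → QR.
(19/53) = -1 → non-residue.
(20/53) = -1 → non-residue.
(29/53) = +1 → QR.
Total quadratic residues among the 5: 3.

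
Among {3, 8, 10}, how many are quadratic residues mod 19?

(3/19) = -1 → non-residue.
(8/19) = -1 → non-residue.
(10/19) = -1 → non-residue.
Total quadratic residues among the 3: 0.

0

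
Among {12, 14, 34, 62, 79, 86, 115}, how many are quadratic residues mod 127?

(12/127) = -1 → non-residue.
(14/127) = -1 → non-residue.
(34/127) = +1 → QR.
(62/127) = +1 → QR.
(79/127) = +1 → QR.
(86/127) = -1 → non-residue.
(115/127) = +1 → QR.
Total quadratic residues among the 7: 4.

4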